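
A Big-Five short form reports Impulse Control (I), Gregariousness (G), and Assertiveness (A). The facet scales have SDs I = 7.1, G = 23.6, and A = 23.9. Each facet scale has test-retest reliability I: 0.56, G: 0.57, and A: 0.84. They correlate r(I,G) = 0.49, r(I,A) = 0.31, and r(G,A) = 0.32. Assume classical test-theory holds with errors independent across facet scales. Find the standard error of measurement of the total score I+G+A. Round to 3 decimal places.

18.790

Var(total) = 1178.58 + 630.402 = 1808.98.
True-score variance = 825.513 + 630.402 = 1455.92, so reliability = 0.8048.
Error variance = 1808.98 − 1455.92 = 353.067; SEM = √353.067 = 18.790.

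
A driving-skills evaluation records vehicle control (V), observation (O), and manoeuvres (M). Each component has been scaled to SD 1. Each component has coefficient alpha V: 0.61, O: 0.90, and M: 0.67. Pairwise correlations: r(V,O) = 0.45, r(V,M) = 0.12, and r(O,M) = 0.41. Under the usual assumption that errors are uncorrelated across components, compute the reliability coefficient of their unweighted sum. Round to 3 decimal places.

0.835

Var(V+O+M) = 3 + 2·[0.45 + 0.12 + 0.41] = 3 + 1.96 = 4.96.
Under uncorrelated errors the observed covariances equal the true-score covariances, so only the own-variance terms attenuate.
True-score variance = [0.61 + 0.90 + 0.67] + 1.96 = 2.18 + 1.96 = 4.14.
Reliability = 4.14 / 4.96 = 0.835.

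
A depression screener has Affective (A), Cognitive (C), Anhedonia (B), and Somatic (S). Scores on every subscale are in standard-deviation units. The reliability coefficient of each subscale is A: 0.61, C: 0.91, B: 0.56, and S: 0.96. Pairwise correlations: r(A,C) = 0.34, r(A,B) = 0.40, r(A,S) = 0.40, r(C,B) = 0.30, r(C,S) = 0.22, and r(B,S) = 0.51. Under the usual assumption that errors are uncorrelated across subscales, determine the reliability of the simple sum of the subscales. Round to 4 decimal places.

Var(A+C+B+S) = 4 + 2·[0.34 + 0.40 + 0.40 + 0.30 + 0.22 + 0.51] = 4 + 4.34 = 8.34.
Under uncorrelated errors the observed covariances equal the true-score covariances, so only the own-variance terms attenuate.
True-score variance = [0.61 + 0.91 + 0.56 + 0.96] + 4.34 = 3.04 + 4.34 = 7.38.
Reliability = 7.38 / 8.34 = 0.8849.

0.8849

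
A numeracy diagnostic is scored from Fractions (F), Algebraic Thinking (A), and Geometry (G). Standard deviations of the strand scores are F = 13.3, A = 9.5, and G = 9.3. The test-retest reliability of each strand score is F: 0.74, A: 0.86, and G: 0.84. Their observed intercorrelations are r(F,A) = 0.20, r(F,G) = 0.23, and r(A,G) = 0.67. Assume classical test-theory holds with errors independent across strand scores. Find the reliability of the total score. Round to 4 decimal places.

0.8749

Var(F+A+G) = 13.3² + 9.5² + 9.3² + 2·[13.3·9.5·0.20 + 13.3·9.3·0.23 + 9.5·9.3·0.67] = 353.63 + 225.826 = 579.456.
Because errors are independent across components, Cov(Tᵢ,Tⱼ) = Cov(Xᵢ,Xⱼ); the off-diagonal part of the true-score variance is the same as above.
True-score variance = [13.3²·0.74 + 9.5²·0.86 + 9.3²·0.84] + 225.826 = 281.165 + 225.826 = 506.992.
Reliability = 506.992 / 579.456 = 0.8749.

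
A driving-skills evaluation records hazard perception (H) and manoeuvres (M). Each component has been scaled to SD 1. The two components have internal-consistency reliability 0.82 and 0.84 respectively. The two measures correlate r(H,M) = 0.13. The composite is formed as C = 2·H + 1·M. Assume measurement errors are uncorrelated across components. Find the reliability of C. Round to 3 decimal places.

0.841

Var(C) = 2² + 1 + 2·[2·0.13] = 5 + 0.52 = 5.52.
Under uncorrelated errors the observed covariances equal the true-score covariances, so only the own-variance terms attenuate.
True-score variance = [2²·0.82 + 0.84] + 0.52 = 4.12 + 0.52 = 4.64.
Reliability = 4.64 / 5.52 = 0.841.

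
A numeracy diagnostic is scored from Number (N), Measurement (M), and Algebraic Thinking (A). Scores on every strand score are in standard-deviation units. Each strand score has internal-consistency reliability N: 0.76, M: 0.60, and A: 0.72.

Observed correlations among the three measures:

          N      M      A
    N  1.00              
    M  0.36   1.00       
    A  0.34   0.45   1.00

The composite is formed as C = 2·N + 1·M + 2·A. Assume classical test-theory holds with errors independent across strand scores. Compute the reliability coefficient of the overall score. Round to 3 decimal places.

0.834

Var(C) = 2² + 1 + 2² + 2·[2·0.36 + 4·0.34 + 2·0.45] = 9 + 5.96 = 14.96.
Because errors are independent across components, Cov(Tᵢ,Tⱼ) = Cov(Xᵢ,Xⱼ); the off-diagonal part of the true-score variance is the same as above.
True-score variance = [2²·0.76 + 0.60 + 2²·0.72] + 5.96 = 6.52 + 5.96 = 12.48.
Reliability = 12.48 / 14.96 = 0.834.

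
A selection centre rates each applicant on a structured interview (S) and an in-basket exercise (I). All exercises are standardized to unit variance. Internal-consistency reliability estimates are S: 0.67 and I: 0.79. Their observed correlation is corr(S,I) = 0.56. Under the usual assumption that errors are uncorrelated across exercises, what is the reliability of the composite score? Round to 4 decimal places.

Var(S+I) = 2 + 2·[0.56] = 2 + 1.12 = 3.12.
Under uncorrelated errors the observed covariances equal the true-score covariances, so only the own-variance terms attenuate.
True-score variance = [0.67 + 0.79] + 1.12 = 1.46 + 1.12 = 2.58.
Reliability = 2.58 / 3.12 = 0.8269.

0.8269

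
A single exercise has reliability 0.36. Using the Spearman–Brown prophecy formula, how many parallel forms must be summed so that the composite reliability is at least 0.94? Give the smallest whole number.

k ≥ ρ*(1−ρ₁)/(ρ₁(1−ρ*)) = 0.94·0.64 / (0.36·0.06) = 27.852.
Smallest integer k = 28.

28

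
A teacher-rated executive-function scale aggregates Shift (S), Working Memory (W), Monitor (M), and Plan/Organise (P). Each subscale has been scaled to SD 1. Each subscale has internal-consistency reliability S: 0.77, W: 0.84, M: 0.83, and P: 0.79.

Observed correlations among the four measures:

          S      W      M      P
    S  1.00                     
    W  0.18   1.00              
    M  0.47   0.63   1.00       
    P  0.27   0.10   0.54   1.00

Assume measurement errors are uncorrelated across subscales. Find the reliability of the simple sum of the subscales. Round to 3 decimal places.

0.908

Var(S+W+M+P) = 4 + 2·[0.18 + 0.47 + 0.27 + 0.63 + 0.10 + 0.54] = 4 + 4.38 = 8.38.
With uncorrelated errors the cross-covariances are all true-score covariance, so they carry over unchanged; only the diagonal terms shrink to ρᵢσᵢ².
True-score variance = [0.77 + 0.84 + 0.83 + 0.79] + 4.38 = 3.23 + 4.38 = 7.61.
Reliability = 7.61 / 8.38 = 0.908.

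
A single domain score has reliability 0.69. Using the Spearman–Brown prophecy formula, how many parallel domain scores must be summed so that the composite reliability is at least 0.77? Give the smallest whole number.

2

k ≥ ρ*(1−ρ₁)/(ρ₁(1−ρ*)) = 0.77·0.31 / (0.69·0.23) = 1.504.
Smallest integer k = 2.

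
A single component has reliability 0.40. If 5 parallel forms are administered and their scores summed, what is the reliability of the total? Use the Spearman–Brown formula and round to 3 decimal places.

0.769

ρ_k = kρ / (1 + (k−1)ρ) = 5·0.40 / (1 + 4·0.40) = 2.000 / 2.600 = 0.769.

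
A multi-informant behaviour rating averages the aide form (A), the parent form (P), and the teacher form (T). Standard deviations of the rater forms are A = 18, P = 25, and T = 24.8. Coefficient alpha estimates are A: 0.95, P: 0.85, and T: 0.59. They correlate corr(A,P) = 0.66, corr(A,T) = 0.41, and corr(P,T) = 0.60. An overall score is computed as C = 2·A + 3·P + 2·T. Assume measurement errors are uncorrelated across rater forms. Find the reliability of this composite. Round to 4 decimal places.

0.8984

Var(C) = 2²·18² + 3²·25² + 2²·24.8² + 2·[6·18·25·0.66 + 4·18·24.8·0.41 + 6·25·24.8·0.60] = 9381.16 + 9492.19 = 18873.4.
Under uncorrelated errors the observed covariances equal the true-score covariances, so only the own-variance terms attenuate.
True-score variance = [2²·18²·0.95 + 3²·25²·0.85 + 2²·24.8²·0.59] + 9492.19 = 7463.94 + 9492.19 = 16956.1.
Reliability = 16956.1 / 18873.4 = 0.8984.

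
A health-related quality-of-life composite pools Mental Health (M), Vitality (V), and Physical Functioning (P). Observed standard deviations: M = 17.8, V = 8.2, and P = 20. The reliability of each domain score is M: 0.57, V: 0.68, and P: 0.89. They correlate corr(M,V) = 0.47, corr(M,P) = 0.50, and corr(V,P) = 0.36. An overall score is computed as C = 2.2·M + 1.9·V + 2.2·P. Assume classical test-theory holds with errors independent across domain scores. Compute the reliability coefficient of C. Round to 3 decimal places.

Var(C) = 2.2²·17.8² + 1.9²·8.2² + 2.2²·20² + 2·[4.18·17.8·8.2·0.47 + 4.84·17.8·20·0.50 + 4.18·8.2·20·0.36] = 3712.24 + 2790.12 = 6502.36.
With uncorrelated errors the cross-covariances are all true-score covariance, so they carry over unchanged; only the diagonal terms shrink to ρᵢσᵢ².
True-score variance = [2.2²·17.8²·0.57 + 1.9²·8.2²·0.68 + 2.2²·20²·0.89] + 2790.12 = 2762.2 + 2790.12 = 5552.32.
Reliability = 5552.32 / 6502.36 = 0.854.

0.854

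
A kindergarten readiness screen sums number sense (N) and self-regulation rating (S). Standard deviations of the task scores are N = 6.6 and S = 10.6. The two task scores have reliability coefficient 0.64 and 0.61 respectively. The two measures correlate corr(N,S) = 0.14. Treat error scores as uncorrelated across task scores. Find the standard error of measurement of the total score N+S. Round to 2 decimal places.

7.71

Var(total) = 155.92 + 19.5888 = 175.509.
True-score variance = 96.418 + 19.5888 = 116.007, so reliability = 0.6610.
Error variance = 175.509 − 116.007 = 59.502; SEM = √59.502 = 7.71.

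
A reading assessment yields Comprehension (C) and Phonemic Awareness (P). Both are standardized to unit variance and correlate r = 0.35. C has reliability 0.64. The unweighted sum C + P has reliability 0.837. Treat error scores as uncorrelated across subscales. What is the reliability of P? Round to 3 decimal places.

Var(C+P) = 2 + 2·0.35 = 2.700.
True-score variance = ρ_C + ρ_P + 2·0.35, so 0.837 = (0.64 + ρ_P + 0.70) / 2.700.
ρ_P = 0.837·2.700 − 0.64 − 0.70 = 0.920.

0.920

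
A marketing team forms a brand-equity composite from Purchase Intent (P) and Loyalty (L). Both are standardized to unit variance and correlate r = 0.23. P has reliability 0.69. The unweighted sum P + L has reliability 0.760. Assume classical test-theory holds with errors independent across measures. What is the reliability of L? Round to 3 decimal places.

0.720

Var(P+L) = 2 + 2·0.23 = 2.460.
True-score variance = ρ_P + ρ_L + 2·0.23, so 0.760 = (0.69 + ρ_L + 0.46) / 2.460.
ρ_L = 0.760·2.460 − 0.69 − 0.46 = 0.720.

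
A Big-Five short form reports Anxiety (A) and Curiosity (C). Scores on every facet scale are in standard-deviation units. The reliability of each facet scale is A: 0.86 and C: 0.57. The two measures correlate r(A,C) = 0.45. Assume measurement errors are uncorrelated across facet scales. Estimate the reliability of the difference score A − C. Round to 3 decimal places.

Var(A−C) = 1 + 1 − 2·0.45 = 2 − 0.9 = 1.1.
Because errors are independent across components, Cov(Tᵢ,Tⱼ) = Cov(Xᵢ,Xⱼ); the off-diagonal part of the true-score variance is the same as above.
True-score variance = [0.86 + 0.57] − 0.9 = 1.43 − 0.9 = 0.53.
Reliability = 0.53 / 1.1 = 0.482.

0.482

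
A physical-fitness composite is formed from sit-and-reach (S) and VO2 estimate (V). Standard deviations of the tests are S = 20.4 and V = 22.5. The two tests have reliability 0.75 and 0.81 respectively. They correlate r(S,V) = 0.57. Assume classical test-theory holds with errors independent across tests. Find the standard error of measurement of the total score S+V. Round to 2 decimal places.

14.15

Var(total) = 922.41 + 523.26 = 1445.67.
True-score variance = 722.183 + 523.26 = 1245.44, so reliability = 0.8615.
Error variance = 1445.67 − 1245.44 = 200.227; SEM = √200.227 = 14.15.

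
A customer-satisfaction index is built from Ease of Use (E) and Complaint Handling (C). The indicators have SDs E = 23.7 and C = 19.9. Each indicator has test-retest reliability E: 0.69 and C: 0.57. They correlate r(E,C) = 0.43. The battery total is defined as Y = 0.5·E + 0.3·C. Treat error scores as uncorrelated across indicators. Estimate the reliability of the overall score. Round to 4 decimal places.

0.7516

Var(Y) = 0.5²·23.7² + 0.3²·19.9² + 2·[0.15·23.7·19.9·0.43] = 176.063 + 60.8403 = 236.904.
With uncorrelated errors the cross-covariances are all true-score covariance, so they carry over unchanged; only the diagonal terms shrink to ρᵢσᵢ².
True-score variance = [0.5²·23.7²·0.69 + 0.3²·19.9²·0.57] + 60.8403 = 117.207 + 60.8403 = 178.047.
Reliability = 178.047 / 236.904 = 0.7516.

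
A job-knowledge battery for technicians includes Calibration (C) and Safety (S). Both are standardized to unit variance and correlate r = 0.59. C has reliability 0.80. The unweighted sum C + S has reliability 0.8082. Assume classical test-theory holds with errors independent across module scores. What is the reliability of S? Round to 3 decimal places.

Var(C+S) = 2 + 2·0.59 = 3.180.
True-score variance = ρ_C + ρ_S + 2·0.59, so 0.8082 = (0.80 + ρ_S + 1.18) / 3.180.
ρ_S = 0.8082·3.180 − 0.80 − 1.18 = 0.590.

0.590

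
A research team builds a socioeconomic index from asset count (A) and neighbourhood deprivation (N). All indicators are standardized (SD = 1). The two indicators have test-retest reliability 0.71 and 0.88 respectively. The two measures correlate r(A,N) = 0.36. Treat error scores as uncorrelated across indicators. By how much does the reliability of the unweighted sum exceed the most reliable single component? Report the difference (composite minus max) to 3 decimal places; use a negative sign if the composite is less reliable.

Var(sum) = 2 + 0.72 = 2.72; true-score variance = 1.59 + 0.72 = 2.31; composite reliability = 0.8493.
Max component reliability = 0.8800.
Difference = 0.8493 − 0.8800 = -0.031.

-0.031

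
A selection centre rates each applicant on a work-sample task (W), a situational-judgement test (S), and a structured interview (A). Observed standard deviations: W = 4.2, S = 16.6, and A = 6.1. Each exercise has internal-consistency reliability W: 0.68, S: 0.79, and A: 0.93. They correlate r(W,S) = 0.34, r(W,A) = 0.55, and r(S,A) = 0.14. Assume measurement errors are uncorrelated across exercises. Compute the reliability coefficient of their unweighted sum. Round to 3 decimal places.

Var(W+S+A) = 4.2² + 16.6² + 6.1² + 2·[4.2·16.6·0.34 + 4.2·6.1·0.55 + 16.6·6.1·0.14] = 330.41 + 103.944 = 434.354.
Because errors are independent across components, Cov(Tᵢ,Tⱼ) = Cov(Xᵢ,Xⱼ); the off-diagonal part of the true-score variance is the same as above.
True-score variance = [4.2²·0.68 + 16.6²·0.79 + 6.1²·0.93] + 103.944 = 264.293 + 103.944 = 368.237.
Reliability = 368.237 / 434.354 = 0.848.

0.848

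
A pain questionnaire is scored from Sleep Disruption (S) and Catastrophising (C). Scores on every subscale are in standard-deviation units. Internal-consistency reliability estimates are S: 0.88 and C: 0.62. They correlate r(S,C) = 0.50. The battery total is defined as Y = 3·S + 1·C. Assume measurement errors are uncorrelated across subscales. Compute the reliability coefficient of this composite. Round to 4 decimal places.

0.8877

Var(Y) = 3² + 1 + 2·[3·0.50] = 10 + 3 = 13.
Under uncorrelated errors the observed covariances equal the true-score covariances, so only the own-variance terms attenuate.
True-score variance = [3²·0.88 + 0.62] + 3 = 8.54 + 3 = 11.54.
Reliability = 11.54 / 13 = 0.8877.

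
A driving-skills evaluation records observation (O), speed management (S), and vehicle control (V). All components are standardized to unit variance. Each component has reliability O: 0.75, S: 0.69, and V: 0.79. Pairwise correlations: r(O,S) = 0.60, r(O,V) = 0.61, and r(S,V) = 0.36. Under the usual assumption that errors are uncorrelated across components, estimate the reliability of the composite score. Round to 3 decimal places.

Var(O+S+V) = 3 + 2·[0.60 + 0.61 + 0.36] = 3 + 3.14 = 6.14.
Because errors are independent across components, Cov(Tᵢ,Tⱼ) = Cov(Xᵢ,Xⱼ); the off-diagonal part of the true-score variance is the same as above.
True-score variance = [0.75 + 0.69 + 0.79] + 3.14 = 2.23 + 3.14 = 5.37.
Reliability = 5.37 / 6.14 = 0.875.

0.875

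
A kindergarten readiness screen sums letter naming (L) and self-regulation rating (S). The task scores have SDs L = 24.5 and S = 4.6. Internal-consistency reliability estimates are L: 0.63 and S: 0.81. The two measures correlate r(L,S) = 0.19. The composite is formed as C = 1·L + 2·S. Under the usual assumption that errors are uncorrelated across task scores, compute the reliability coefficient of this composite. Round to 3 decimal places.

Var(C) = 24.5² + 2²·4.6² + 2·[2·24.5·4.6·0.19] = 684.89 + 85.652 = 770.542.
Under uncorrelated errors the observed covariances equal the true-score covariances, so only the own-variance terms attenuate.
True-score variance = [24.5²·0.63 + 2²·4.6²·0.81] + 85.652 = 446.716 + 85.652 = 532.368.
Reliability = 532.368 / 770.542 = 0.691.

0.691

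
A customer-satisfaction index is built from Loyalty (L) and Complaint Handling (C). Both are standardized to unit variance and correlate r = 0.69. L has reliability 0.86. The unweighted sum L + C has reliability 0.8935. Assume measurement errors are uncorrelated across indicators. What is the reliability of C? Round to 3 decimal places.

Var(L+C) = 2 + 2·0.69 = 3.380.
True-score variance = ρ_L + ρ_C + 2·0.69, so 0.8935 = (0.86 + ρ_C + 1.38) / 3.380.
ρ_C = 0.8935·3.380 − 0.86 − 1.38 = 0.780.

0.780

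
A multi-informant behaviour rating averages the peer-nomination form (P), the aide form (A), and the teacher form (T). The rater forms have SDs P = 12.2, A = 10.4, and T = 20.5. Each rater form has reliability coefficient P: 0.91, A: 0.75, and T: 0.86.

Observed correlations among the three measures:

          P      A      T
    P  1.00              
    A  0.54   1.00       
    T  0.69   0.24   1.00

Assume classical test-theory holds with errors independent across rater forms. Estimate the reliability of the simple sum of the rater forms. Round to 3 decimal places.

0.921

Var(P+A+T) = 12.2² + 10.4² + 20.5² + 2·[12.2·10.4·0.54 + 12.2·20.5·0.69 + 10.4·20.5·0.24] = 677.25 + 584.504 = 1261.75.
Because errors are independent across components, Cov(Tᵢ,Tⱼ) = Cov(Xᵢ,Xⱼ); the off-diagonal part of the true-score variance is the same as above.
True-score variance = [12.2²·0.91 + 10.4²·0.75 + 20.5²·0.86] + 584.504 = 577.979 + 584.504 = 1162.48.
Reliability = 1162.48 / 1261.75 = 0.921.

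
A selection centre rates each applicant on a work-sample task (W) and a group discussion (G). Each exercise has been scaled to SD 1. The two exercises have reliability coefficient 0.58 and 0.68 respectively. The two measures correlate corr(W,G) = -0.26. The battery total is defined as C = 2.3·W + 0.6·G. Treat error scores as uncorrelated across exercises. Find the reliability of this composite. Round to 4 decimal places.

0.5262

Var(C) = 2.3² + 0.6² + 2·[1.38·(-0.26)] = 5.65 − 0.7176 = 4.9324.
With uncorrelated errors the cross-covariances are all true-score covariance, so they carry over unchanged; only the diagonal terms shrink to ρᵢσᵢ².
True-score variance = [2.3²·0.58 + 0.6²·0.68] − 0.7176 = 3.313 − 0.7176 = 2.5954.
Reliability = 2.5954 / 4.9324 = 0.5262.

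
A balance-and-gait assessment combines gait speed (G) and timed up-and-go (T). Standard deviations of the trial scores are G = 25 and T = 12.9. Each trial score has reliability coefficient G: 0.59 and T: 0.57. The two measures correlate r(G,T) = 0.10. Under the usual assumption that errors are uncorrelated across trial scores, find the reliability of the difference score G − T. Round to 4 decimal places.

Var(G−T) = 25² + 12.9² − 2·25·12.9·0.10 = 791.41 − 64.5 = 726.91.
With uncorrelated errors the cross-covariances are all true-score covariance, so they carry over unchanged; only the diagonal terms shrink to ρᵢσᵢ².
True-score variance = [25²·0.59 + 12.9²·0.57] − 64.5 = 463.604 − 64.5 = 399.104.
Reliability = 399.104 / 726.91 = 0.5490.

0.5490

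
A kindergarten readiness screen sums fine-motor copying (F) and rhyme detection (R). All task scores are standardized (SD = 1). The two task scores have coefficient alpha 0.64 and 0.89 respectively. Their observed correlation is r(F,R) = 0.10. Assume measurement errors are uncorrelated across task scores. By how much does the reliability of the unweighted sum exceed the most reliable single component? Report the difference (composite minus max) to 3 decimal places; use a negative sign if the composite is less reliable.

-0.104

Var(sum) = 2 + 0.2 = 2.2; true-score variance = 1.53 + 0.2 = 1.73; composite reliability = 0.7864.
Max component reliability = 0.8900.
Difference = 0.7864 − 0.8900 = -0.104.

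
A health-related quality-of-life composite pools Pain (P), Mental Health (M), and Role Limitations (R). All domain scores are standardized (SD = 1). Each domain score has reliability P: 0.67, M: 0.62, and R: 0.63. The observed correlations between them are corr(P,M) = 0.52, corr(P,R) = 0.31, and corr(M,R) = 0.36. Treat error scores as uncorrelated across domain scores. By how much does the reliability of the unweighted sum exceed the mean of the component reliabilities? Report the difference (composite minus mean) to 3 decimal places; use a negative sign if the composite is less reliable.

0.159

Var(sum) = 3 + 2.38 = 5.38; true-score variance = 1.92 + 2.38 = 4.3; composite reliability = 0.7993.
Mean component reliability = 0.6400.
Difference = 0.7993 − 0.6400 = 0.159.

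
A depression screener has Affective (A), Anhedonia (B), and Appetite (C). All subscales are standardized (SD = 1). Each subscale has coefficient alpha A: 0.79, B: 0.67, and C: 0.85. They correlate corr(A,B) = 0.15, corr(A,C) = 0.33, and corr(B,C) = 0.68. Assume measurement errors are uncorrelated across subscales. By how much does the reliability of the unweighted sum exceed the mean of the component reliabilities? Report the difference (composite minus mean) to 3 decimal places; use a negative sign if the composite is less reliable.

0.100

Var(sum) = 3 + 2.32 = 5.32; true-score variance = 2.31 + 2.32 = 4.63; composite reliability = 0.8703.
Mean component reliability = 0.7700.
Difference = 0.8703 − 0.7700 = 0.100.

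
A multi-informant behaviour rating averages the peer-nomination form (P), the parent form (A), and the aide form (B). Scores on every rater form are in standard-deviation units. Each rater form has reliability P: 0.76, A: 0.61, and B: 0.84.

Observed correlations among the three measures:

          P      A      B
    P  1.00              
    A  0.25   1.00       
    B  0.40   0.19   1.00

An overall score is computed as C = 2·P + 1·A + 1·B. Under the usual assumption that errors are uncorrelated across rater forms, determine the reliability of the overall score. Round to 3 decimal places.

Var(C) = 2² + 1 + 1 + 2·[2·0.25 + 2·0.40 + 0.19] = 6 + 2.98 = 8.98.
Because errors are independent across components, Cov(Tᵢ,Tⱼ) = Cov(Xᵢ,Xⱼ); the off-diagonal part of the true-score variance is the same as above.
True-score variance = [2²·0.76 + 0.61 + 0.84] + 2.98 = 4.49 + 2.98 = 7.47.
Reliability = 7.47 / 8.98 = 0.832.

0.832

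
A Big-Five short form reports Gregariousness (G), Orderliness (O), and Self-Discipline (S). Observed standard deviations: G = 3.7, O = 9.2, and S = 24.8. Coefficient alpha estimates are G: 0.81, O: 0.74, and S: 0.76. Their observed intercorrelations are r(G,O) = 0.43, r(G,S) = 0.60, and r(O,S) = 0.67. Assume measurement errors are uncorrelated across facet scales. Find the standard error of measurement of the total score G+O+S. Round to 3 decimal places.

Var(total) = 713.37 + 445.121 = 1158.49.
True-score variance = 541.153 + 445.121 = 986.274, so reliability = 0.8513.
Error variance = 1158.49 − 986.274 = 172.217; SEM = √172.217 = 13.123.

13.123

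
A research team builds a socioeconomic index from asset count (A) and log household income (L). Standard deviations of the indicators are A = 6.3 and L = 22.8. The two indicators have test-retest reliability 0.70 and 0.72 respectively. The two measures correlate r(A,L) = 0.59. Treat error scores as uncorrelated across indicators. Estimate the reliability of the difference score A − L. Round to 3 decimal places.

Var(A−L) = 6.3² + 22.8² − 2·6.3·22.8·0.59 = 559.53 − 169.495 = 390.035.
Because errors are independent across components, Cov(Tᵢ,Tⱼ) = Cov(Xᵢ,Xⱼ); the off-diagonal part of the true-score variance is the same as above.
True-score variance = [6.3²·0.70 + 22.8²·0.72] − 169.495 = 402.068 − 169.495 = 232.573.
Reliability = 232.573 / 390.035 = 0.596.

0.596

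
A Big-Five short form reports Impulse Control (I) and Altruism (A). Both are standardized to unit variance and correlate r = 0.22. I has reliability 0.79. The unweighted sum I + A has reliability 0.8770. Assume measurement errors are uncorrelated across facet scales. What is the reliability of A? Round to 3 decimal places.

Var(I+A) = 2 + 2·0.22 = 2.440.
True-score variance = ρ_I + ρ_A + 2·0.22, so 0.8770 = (0.79 + ρ_A + 0.44) / 2.440.
ρ_A = 0.8770·2.440 − 0.79 − 0.44 = 0.910.

0.910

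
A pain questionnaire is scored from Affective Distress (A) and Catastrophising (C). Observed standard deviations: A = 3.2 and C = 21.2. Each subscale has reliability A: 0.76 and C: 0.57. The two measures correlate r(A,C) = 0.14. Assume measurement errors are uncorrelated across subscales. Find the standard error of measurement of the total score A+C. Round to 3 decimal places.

13.990

Var(total) = 459.68 + 18.9952 = 478.675.
True-score variance = 263.963 + 18.9952 = 282.958, so reliability = 0.5911.
Error variance = 478.675 − 282.958 = 195.717; SEM = √195.717 = 13.990.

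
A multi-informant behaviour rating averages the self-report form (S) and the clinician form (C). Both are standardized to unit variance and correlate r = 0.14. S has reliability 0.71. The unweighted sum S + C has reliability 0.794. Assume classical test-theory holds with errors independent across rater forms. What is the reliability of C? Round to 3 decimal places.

Var(S+C) = 2 + 2·0.14 = 2.280.
True-score variance = ρ_S + ρ_C + 2·0.14, so 0.794 = (0.71 + ρ_C + 0.28) / 2.280.
ρ_C = 0.794·2.280 − 0.71 − 0.28 = 0.820.

0.820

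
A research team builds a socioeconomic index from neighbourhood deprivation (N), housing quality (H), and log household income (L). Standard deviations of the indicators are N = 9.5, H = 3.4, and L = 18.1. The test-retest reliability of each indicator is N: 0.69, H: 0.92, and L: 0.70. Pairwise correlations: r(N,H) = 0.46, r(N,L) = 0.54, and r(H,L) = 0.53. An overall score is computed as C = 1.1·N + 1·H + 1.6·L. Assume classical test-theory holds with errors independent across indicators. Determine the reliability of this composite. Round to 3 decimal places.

Var(C) = 1.1²·9.5² + 3.4² + 1.6²·18.1² + 2·[1.1·9.5·3.4·0.46 + 1.76·9.5·18.1·0.54 + 1.6·3.4·18.1·0.53] = 959.444 + 463.902 = 1423.35.
With uncorrelated errors the cross-covariances are all true-score covariance, so they carry over unchanged; only the diagonal terms shrink to ρᵢσᵢ².
True-score variance = [1.1²·9.5²·0.69 + 3.4²·0.92 + 1.6²·18.1²·0.70] + 463.902 = 673.062 + 463.902 = 1136.96.
Reliability = 1136.96 / 1423.35 = 0.799.

0.799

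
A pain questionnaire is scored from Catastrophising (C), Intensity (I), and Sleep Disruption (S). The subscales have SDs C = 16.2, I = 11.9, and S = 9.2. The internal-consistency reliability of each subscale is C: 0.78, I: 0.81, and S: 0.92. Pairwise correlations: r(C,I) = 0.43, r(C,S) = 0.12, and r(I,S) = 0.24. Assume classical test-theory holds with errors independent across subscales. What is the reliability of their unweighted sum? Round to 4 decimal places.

Var(C+I+S) = 16.2² + 11.9² + 9.2² + 2·[16.2·11.9·0.43 + 16.2·9.2·0.12 + 11.9·9.2·0.24] = 488.69 + 254.111 = 742.801.
With uncorrelated errors the cross-covariances are all true-score covariance, so they carry over unchanged; only the diagonal terms shrink to ρᵢσᵢ².
True-score variance = [16.2²·0.78 + 11.9²·0.81 + 9.2²·0.92] + 254.111 = 397.276 + 254.111 = 651.387.
Reliability = 651.387 / 742.801 = 0.8769.

0.8769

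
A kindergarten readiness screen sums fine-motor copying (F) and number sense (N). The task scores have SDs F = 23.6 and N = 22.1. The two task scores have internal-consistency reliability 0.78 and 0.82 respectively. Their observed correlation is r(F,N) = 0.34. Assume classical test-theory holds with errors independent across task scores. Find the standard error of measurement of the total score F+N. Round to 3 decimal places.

Var(total) = 1045.37 + 354.661 = 1400.03.
True-score variance = 834.925 + 354.661 = 1189.59, so reliability = 0.8497.
Error variance = 1400.03 − 1189.59 = 210.445; SEM = √210.445 = 14.507.

14.507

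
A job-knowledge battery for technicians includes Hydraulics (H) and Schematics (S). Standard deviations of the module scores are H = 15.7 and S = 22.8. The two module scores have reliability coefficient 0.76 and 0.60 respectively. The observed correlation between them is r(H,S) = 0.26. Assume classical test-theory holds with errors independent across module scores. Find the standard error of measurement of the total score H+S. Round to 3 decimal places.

Var(total) = 766.33 + 186.139 = 952.469.
True-score variance = 499.236 + 186.139 = 685.376, so reliability = 0.7196.
Error variance = 952.469 − 685.376 = 267.094; SEM = √267.094 = 16.343.

16.343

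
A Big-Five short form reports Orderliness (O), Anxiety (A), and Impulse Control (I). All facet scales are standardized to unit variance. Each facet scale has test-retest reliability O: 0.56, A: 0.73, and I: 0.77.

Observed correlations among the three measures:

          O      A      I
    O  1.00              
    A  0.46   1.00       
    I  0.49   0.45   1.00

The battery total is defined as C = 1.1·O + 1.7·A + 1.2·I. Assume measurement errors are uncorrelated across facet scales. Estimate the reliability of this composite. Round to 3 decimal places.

Var(C) = 1.1² + 1.7² + 1.2² + 2·[1.87·0.46 + 1.32·0.49 + 2.04·0.45] = 5.54 + 4.85 = 10.39.
With uncorrelated errors the cross-covariances are all true-score covariance, so they carry over unchanged; only the diagonal terms shrink to ρᵢσᵢ².
True-score variance = [1.1²·0.56 + 1.7²·0.73 + 1.2²·0.77] + 4.85 = 3.8961 + 4.85 = 8.7461.
Reliability = 8.7461 / 10.39 = 0.842.

0.842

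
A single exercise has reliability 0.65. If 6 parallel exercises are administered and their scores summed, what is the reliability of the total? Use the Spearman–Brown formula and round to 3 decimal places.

ρ_k = kρ / (1 + (k−1)ρ) = 6·0.65 / (1 + 5·0.65) = 3.900 / 4.250 = 0.918.

0.918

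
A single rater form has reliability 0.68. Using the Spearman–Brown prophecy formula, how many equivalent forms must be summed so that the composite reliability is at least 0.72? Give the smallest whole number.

2

k ≥ ρ*(1−ρ₁)/(ρ₁(1−ρ*)) = 0.72·0.32 / (0.68·0.28) = 1.210.
Smallest integer k = 2.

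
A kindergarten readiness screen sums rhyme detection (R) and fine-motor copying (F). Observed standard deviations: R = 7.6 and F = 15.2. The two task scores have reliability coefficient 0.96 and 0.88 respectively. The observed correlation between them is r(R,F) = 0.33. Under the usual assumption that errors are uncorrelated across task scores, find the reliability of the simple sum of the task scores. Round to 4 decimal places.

0.9177

Var(R+F) = 7.6² + 15.2² + 2·[7.6·15.2·0.33] = 288.8 + 76.2432 = 365.043.
Because errors are independent across components, Cov(Tᵢ,Tⱼ) = Cov(Xᵢ,Xⱼ); the off-diagonal part of the true-score variance is the same as above.
True-score variance = [7.6²·0.96 + 15.2²·0.88] + 76.2432 = 258.765 + 76.2432 = 335.008.
Reliability = 335.008 / 365.043 = 0.9177.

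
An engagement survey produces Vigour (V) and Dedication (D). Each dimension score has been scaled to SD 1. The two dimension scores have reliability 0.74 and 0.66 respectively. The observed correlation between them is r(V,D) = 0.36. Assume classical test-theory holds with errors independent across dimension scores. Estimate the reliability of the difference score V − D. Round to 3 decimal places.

0.531

Var(V−D) = 1 + 1 − 2·0.36 = 2 − 0.72 = 1.28.
With uncorrelated errors the cross-covariances are all true-score covariance, so they carry over unchanged; only the diagonal terms shrink to ρᵢσᵢ².
True-score variance = [0.74 + 0.66] − 0.72 = 1.4 − 0.72 = 0.68.
Reliability = 0.68 / 1.28 = 0.531.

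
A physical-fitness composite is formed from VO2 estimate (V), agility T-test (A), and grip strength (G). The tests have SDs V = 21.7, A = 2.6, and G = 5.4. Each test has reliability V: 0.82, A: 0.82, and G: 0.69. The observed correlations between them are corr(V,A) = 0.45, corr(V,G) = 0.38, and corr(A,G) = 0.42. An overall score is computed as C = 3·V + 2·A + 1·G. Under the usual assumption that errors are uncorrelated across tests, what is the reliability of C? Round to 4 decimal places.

0.8411

Var(C) = 3²·21.7² + 2²·2.6² + 5.4² + 2·[6·21.7·2.6·0.45 + 3·21.7·5.4·0.38 + 2·2.6·5.4·0.42] = 4294.21 + 595.426 = 4889.64.
Because errors are independent across components, Cov(Tᵢ,Tⱼ) = Cov(Xᵢ,Xⱼ); the off-diagonal part of the true-score variance is the same as above.
True-score variance = [3²·21.7²·0.82 + 2²·2.6²·0.82 + 5.4²·0.69] + 595.426 = 3517.46 + 595.426 = 4112.89.
Reliability = 4112.89 / 4889.64 = 0.8411.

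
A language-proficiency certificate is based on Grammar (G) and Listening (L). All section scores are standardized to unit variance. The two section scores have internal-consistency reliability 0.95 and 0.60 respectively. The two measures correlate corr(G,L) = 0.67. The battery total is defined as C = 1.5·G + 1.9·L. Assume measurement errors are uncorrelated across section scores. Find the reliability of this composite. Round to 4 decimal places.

0.8392

Var(C) = 1.5² + 1.9² + 2·[2.85·0.67] = 5.86 + 3.819 = 9.679.
With uncorrelated errors the cross-covariances are all true-score covariance, so they carry over unchanged; only the diagonal terms shrink to ρᵢσᵢ².
True-score variance = [1.5²·0.95 + 1.9²·0.60] + 3.819 = 4.3035 + 3.819 = 8.1225.
Reliability = 8.1225 / 9.679 = 0.8392.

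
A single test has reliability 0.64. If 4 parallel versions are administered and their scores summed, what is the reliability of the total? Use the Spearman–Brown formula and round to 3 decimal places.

ρ_k = kρ / (1 + (k−1)ρ) = 4·0.64 / (1 + 3·0.64) = 2.560 / 2.920 = 0.877.

0.877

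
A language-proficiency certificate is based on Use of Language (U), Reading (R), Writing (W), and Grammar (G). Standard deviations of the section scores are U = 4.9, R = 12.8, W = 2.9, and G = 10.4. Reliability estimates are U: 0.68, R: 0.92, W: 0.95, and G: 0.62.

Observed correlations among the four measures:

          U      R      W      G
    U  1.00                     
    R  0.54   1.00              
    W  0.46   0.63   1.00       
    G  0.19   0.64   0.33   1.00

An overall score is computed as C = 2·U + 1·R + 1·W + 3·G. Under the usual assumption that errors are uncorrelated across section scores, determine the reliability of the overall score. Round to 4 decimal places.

Var(C) = 2²·4.9² + 12.8² + 2.9² + 3²·10.4² + 2·[2·4.9·12.8·0.54 + 2·4.9·2.9·0.46 + 6·4.9·10.4·0.19 + 12.8·2.9·0.63 + 3·12.8·10.4·0.64 + 3·2.9·10.4·0.33] = 1241.73 + 895.479 = 2137.21.
Under uncorrelated errors the observed covariances equal the true-score covariances, so only the own-variance terms attenuate.
True-score variance = [2²·4.9²·0.68 + 12.8²·0.92 + 2.9²·0.95 + 3²·10.4²·0.62] + 895.479 = 827.562 + 895.479 = 1723.04.
Reliability = 1723.04 / 2137.21 = 0.8062.

0.8062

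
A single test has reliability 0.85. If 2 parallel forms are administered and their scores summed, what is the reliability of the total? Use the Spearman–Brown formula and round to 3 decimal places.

0.919

ρ_k = kρ / (1 + (k−1)ρ) = 2·0.85 / (1 + 1·0.85) = 1.700 / 1.850 = 0.919.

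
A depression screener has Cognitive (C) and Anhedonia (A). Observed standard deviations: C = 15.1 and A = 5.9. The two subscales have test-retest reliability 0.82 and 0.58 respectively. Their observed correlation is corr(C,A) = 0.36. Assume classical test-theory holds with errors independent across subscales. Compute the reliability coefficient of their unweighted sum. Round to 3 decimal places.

0.830

Var(C+A) = 15.1² + 5.9² + 2·[15.1·5.9·0.36] = 262.82 + 64.1448 = 326.965.
With uncorrelated errors the cross-covariances are all true-score covariance, so they carry over unchanged; only the diagonal terms shrink to ρᵢσᵢ².
True-score variance = [15.1²·0.82 + 5.9²·0.58] + 64.1448 = 207.158 + 64.1448 = 271.303.
Reliability = 271.303 / 326.965 = 0.830.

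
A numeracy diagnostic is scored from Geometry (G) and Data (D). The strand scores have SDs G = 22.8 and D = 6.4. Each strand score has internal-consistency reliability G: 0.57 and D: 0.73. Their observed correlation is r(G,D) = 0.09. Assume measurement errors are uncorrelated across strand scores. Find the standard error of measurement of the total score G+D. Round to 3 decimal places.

15.316

Var(total) = 560.8 + 26.2656 = 587.066.
True-score variance = 326.21 + 26.2656 = 352.475, so reliability = 0.6004.
Error variance = 587.066 − 352.475 = 234.59; SEM = √234.59 = 15.316.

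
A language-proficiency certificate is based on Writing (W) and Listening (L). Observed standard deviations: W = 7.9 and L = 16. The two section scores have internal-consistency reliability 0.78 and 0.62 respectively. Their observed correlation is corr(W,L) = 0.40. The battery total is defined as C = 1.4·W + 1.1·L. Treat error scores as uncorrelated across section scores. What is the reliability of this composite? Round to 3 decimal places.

Var(C) = 1.4²·7.9² + 1.1²·16² + 2·[1.54·7.9·16·0.40] = 432.084 + 155.725 = 587.808.
With uncorrelated errors the cross-covariances are all true-score covariance, so they carry over unchanged; only the diagonal terms shrink to ρᵢσᵢ².
True-score variance = [1.4²·7.9²·0.78 + 1.1²·16²·0.62] + 155.725 = 287.464 + 155.725 = 443.188.
Reliability = 443.188 / 587.808 = 0.754.

0.754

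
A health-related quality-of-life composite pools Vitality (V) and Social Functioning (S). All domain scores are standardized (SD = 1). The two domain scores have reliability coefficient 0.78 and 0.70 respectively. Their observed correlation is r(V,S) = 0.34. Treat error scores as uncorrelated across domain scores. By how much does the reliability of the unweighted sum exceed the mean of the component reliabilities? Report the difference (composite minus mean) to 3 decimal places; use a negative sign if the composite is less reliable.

Var(sum) = 2 + 0.68 = 2.68; true-score variance = 1.48 + 0.68 = 2.16; composite reliability = 0.8060.
Mean component reliability = 0.7400.
Difference = 0.8060 − 0.7400 = 0.066.

0.066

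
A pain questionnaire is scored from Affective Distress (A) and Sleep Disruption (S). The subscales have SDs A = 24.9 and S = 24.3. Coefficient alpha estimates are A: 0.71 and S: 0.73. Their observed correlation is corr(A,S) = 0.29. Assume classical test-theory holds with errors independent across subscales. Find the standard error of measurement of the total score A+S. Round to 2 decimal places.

18.42

Var(total) = 1210.5 + 350.941 = 1561.44.
True-score variance = 871.265 + 350.941 = 1222.21, so reliability = 0.7827.
Error variance = 1561.44 − 1222.21 = 339.235; SEM = √339.235 = 18.42.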